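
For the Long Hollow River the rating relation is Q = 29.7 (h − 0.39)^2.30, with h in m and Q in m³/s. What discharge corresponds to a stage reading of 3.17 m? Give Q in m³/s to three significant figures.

Q = 29.7 × (3.17 − 0.39)^2.30 = 29.7 × 2.78^2.30 = 311.9 m³/s

312 m³/s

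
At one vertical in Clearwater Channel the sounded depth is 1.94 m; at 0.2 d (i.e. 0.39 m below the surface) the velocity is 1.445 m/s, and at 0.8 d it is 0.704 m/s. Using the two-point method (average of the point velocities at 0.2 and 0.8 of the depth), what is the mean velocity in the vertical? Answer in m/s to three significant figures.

v̄ = (1.445 + 0.704) / 2 = 1.075 m/s

1.07 m/s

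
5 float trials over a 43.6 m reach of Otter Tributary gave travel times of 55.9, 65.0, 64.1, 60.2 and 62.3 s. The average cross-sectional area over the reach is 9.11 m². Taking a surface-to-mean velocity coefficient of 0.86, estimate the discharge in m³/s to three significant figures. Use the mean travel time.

5.55 m³/s

t̄ = (55.9 + 65.0 + 64.1 + 60.2 + 62.3) / 5 = 61.5 s
v_surface = L / t̄ = 43.6 / 61.5 = 0.7089 m/s
v_mean = 0.86 × 0.7089 = 0.6097 m/s
Q = A × v_mean = 9.11 × 0.6097 = 5.554 m³/s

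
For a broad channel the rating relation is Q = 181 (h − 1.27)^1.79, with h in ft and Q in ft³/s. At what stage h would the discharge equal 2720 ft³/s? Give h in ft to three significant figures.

5.81 ft

h − h₀ = (Q/C)^(1/b) = (2720/181)^(1/1.79) = 4.544 ft
h = 1.27 + 4.544 = 5.814 ft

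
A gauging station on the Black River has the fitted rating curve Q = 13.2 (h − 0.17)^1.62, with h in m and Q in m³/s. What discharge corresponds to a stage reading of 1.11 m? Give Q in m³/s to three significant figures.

11.9 m³/s

Q = 13.2 × (1.11 − 0.17)^1.62 = 13.2 × 0.94^1.62 = 11.94 m³/s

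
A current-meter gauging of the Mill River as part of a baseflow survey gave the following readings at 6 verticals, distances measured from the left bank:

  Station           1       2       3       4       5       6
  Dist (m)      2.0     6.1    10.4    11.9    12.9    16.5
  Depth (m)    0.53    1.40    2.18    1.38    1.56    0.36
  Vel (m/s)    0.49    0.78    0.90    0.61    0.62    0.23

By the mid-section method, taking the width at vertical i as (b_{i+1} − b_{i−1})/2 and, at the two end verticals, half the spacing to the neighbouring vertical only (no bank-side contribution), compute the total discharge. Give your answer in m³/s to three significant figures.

w_1 = (6.1 − 2.0)/2 = 2.05 m; q_1 = 0.49 × 0.53 × 2.05 = 0.5324 m³/s
w_2 = (10.4 − 2.0)/2 = 4.2 m; q_2 = 0.78 × 1.40 × 4.2 = 4.586 m³/s
w_3 = (11.9 − 6.1)/2 = 2.9 m; q_3 = 0.90 × 2.18 × 2.9 = 5.690 m³/s
w_4 = (12.9 − 10.4)/2 = 1.25 m; q_4 = 0.61 × 1.38 × 1.25 = 1.052 m³/s
w_5 = (16.5 − 11.9)/2 = 2.3 m; q_5 = 0.62 × 1.56 × 2.3 = 2.225 m³/s
w_6 = (16.5 − 12.9)/2 = 1.8 m; q_6 = 0.23 × 0.36 × 1.8 = 0.1490 m³/s
Q = Σ qᵢ = 14.23 m³/s

14.2 m³/s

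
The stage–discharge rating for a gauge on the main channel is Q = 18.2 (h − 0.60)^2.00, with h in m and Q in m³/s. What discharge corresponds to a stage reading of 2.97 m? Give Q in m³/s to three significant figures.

102 m³/s

Q = 18.2 × (2.97 − 0.60)^2.00 = 18.2 × 2.37^2.00 = 102.2 m³/s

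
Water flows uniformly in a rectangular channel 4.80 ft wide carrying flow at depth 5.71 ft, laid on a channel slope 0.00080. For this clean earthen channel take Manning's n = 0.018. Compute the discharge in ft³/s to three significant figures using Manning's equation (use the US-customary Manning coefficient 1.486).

90.8 ft³/s

A = b·y = 4.80 × 5.71 = 27.41 ft²
P = b + 2y = 4.80 + 2×5.71 = 16.22 ft
R = A/P = 27.41/16.22 = 1.690 ft
Q = (1.486/n)·A·R^(2/3)·S^(1/2) = (1.486/0.018) × 27.41 × 1.690^(2/3) × 0.00080^(1/2) = 90.79 ft³/s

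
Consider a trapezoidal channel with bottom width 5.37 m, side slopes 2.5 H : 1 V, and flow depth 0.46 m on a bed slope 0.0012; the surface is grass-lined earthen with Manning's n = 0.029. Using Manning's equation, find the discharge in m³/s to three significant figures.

A = (b + z·y)·y = (5.37 + 2.5×0.46)×0.46 = 2.999 m²
P = b + 2y√(1+z²) = 5.37 + 2×0.46×√(1+2.5²) = 7.847 m
R = A/P = 2.999/7.847 = 0.3822 m
Q = (1/n)·A·R^(2/3)·S^(1/2) = (1/0.029) × 2.999 × 0.3822^(2/3) × 0.0012^(1/2) = 1.887 m³/s

1.89 m³/s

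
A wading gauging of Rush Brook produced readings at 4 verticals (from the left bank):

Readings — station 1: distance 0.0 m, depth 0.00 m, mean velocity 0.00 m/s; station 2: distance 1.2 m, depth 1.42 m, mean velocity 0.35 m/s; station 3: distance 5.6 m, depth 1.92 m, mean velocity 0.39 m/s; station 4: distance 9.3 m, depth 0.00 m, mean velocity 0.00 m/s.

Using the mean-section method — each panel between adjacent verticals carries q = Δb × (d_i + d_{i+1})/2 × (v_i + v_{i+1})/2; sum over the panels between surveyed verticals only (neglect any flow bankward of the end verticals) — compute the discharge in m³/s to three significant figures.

Panel 1-2: Δb = 1.2 m, d̄ = (0.00+1.42)/2 = 0.71, v̄ = (0.00+0.35)/2 = 0.175 → q = 1.2×0.71×0.175 = 0.1491 m³/s
Panel 2-3: Δb = 4.4 m, d̄ = (1.42+1.92)/2 = 1.67, v̄ = (0.35+0.39)/2 = 0.37 → q = 4.4×1.67×0.37 = 2.719 m³/s
Panel 3-4: Δb = 3.7 m, d̄ = (1.92+0.00)/2 = 0.96, v̄ = (0.39+0.00)/2 = 0.195 → q = 3.7×0.96×0.195 = 0.6926 m³/s
Q = Σ q = 3.561 m³/s

3.56 m³/s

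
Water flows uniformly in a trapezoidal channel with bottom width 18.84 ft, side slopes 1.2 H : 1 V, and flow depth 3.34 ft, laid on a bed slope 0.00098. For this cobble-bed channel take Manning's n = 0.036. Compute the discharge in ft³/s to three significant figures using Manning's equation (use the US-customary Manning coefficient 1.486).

A = (b + z·y)·y = (18.84 + 1.2×3.34)×3.34 = 76.31 ft²
P = b + 2y√(1+z²) = 18.84 + 2×3.34×√(1+1.2²) = 29.27 ft
R = A/P = 76.31/29.27 = 2.607 ft
Q = (1.486/n)·A·R^(2/3)·S^(1/2) = (1.486/0.036) × 76.31 × 2.607^(2/3) × 0.00098^(1/2) = 186.8 ft³/s

187 ft³/s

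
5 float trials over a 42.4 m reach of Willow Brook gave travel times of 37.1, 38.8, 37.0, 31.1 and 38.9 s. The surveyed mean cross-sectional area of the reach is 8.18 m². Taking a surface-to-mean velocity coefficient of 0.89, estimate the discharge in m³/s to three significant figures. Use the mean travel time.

8.44 m³/s

t̄ = (37.1 + 38.8 + 37.0 + 31.1 + 38.9) / 5 = 36.58 s
v_surface = L / t̄ = 42.4 / 36.58 = 1.159 m/s
v_mean = 0.89 × 1.159 = 1.032 m/s
Q = A × v_mean = 8.18 × 1.032 = 8.439 m³/s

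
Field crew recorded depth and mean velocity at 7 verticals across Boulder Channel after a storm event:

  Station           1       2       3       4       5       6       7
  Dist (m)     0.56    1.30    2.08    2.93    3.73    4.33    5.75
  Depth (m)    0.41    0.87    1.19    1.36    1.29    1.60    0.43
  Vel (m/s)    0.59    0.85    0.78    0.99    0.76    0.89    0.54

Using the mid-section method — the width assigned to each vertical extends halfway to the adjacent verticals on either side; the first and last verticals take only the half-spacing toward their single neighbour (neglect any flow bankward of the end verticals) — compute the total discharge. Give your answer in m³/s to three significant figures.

w_1 = (1.30 − 0.56)/2 = 0.37 m; q_1 = 0.59 × 0.41 × 0.37 = 0.08950 m³/s
w_2 = (2.08 − 0.56)/2 = 0.76 m; q_2 = 0.85 × 0.87 × 0.76 = 0.5620 m³/s
w_3 = (2.93 − 1.30)/2 = 0.815 m; q_3 = 0.78 × 1.19 × 0.815 = 0.7565 m³/s
w_4 = (3.73 − 2.08)/2 = 0.825 m; q_4 = 0.99 × 1.36 × 0.825 = 1.111 m³/s
w_5 = (4.33 − 2.93)/2 = 0.7 m; q_5 = 0.76 × 1.29 × 0.7 = 0.6863 m³/s
w_6 = (5.75 − 3.73)/2 = 1.01 m; q_6 = 0.89 × 1.60 × 1.01 = 1.438 m³/s
w_7 = (5.75 − 4.33)/2 = 0.71 m; q_7 = 0.54 × 0.43 × 0.71 = 0.1649 m³/s
Q = Σ qᵢ = 4.808 m³/s

4.81 m³/s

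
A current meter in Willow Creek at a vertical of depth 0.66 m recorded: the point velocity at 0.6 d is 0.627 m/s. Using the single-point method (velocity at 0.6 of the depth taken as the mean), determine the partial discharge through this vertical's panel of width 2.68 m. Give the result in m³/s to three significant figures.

v̄ = v₀.₆ = 0.627 m/s
q = v̄ × d × w = 0.6270 × 0.66 × 2.68 = 1.109 m³/s

1.11 m³/s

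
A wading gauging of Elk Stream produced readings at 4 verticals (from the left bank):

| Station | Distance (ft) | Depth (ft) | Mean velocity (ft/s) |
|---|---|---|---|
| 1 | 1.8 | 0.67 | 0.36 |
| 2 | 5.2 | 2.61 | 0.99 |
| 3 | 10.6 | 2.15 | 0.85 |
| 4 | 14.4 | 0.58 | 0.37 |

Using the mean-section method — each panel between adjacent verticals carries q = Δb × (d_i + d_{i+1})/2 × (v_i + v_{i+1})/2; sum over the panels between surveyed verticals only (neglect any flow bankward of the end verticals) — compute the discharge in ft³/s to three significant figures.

Panel 1-2: Δb = 3.4 ft, d̄ = (0.67+2.61)/2 = 1.64, v̄ = (0.36+0.99)/2 = 0.675 → q = 3.4×1.64×0.675 = 3.764 ft³/s
Panel 2-3: Δb = 5.4 ft, d̄ = (2.61+2.15)/2 = 2.38, v̄ = (0.99+0.85)/2 = 0.92 → q = 5.4×2.38×0.92 = 11.82 ft³/s
Panel 3-4: Δb = 3.8 ft, d̄ = (2.15+0.58)/2 = 1.365, v̄ = (0.85+0.37)/2 = 0.61 → q = 3.8×1.365×0.61 = 3.164 ft³/s
Q = Σ q = 18.75 ft³/s

18.8 ft³/s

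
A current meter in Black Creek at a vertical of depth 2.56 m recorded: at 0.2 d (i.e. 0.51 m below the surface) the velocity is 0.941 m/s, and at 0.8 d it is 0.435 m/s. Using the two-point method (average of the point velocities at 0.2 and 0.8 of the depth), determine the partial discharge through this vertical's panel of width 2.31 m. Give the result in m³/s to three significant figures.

4.07 m³/s

v̄ = (0.941 + 0.435) / 2 = 0.6880 m/s
q = v̄ × d × w = 0.6880 × 2.56 × 2.31 = 4.069 m³/s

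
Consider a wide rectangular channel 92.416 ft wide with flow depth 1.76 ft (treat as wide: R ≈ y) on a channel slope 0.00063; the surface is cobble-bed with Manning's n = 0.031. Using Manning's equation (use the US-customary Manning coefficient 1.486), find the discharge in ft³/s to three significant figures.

A = b·y = 92.416 × 1.76 = 162.7 ft²
Wide channel: R ≈ y = 1.76 ft
Q = (1.486/n)·A·R^(2/3)·S^(1/2) = (1.486/0.031) × 162.7 × 1.760^(2/3) × 0.00063^(1/2) = 285.3 ft³/s

285 ft³/s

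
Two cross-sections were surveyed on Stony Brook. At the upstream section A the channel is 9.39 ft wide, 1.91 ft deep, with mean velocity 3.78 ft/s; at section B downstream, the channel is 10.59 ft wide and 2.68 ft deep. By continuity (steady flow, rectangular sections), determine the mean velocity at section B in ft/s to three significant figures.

Q = A₁V₁ = (9.39×1.91) × 3.78 = 67.79 ft³/s
A₂ = 10.59 × 2.68 = 28.38 ft²
V₂ = Q/A₂ = 67.79/28.38 = 2.389 ft/s

2.39 ft/s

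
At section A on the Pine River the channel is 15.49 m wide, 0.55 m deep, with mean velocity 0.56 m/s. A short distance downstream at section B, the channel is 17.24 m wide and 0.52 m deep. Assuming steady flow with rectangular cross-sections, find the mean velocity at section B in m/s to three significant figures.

Q = A₁V₁ = (15.49×0.55) × 0.56 = 4.771 m³/s
A₂ = 17.24 × 0.52 = 8.965 m²
V₂ = Q/A₂ = 4.771/8.965 = 0.5322 m/s

0.532 m/s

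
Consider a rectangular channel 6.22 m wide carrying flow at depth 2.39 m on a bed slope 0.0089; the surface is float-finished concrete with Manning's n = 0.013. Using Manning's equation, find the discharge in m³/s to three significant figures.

132 m³/s

A = b·y = 6.22 × 2.39 = 14.87 m²
P = b + 2y = 6.22 + 2×2.39 = 11.00 m
R = A/P = 14.87/11.00 = 1.351 m
Q = (1/n)·A·R^(2/3)·S^(1/2) = (1/0.013) × 14.87 × 1.351^(2/3) × 0.0089^(1/2) = 131.9 m³/s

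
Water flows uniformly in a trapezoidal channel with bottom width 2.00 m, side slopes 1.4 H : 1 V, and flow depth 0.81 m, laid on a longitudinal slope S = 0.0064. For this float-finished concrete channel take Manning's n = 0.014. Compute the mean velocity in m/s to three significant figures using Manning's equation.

3.74 m/s

A = (b + z·y)·y = (2.00 + 1.4×0.81)×0.81 = 2.539 m²
P = b + 2y√(1+z²) = 2.00 + 2×0.81×√(1+1.4²) = 4.787 m
R = A/P = 2.539/4.787 = 0.5303 m
Q = (1/n)·A·R^(2/3)·S^(1/2) = (1/0.014) × 2.539 × 0.5303^(2/3) × 0.0064^(1/2) = 9.504 m³/s
V = Q/A = 9.504/2.539 = 3.744 m/s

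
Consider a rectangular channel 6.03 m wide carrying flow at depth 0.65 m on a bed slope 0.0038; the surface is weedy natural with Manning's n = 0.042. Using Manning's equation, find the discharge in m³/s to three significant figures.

3.79 m³/s

A = b·y = 6.03 × 0.65 = 3.920 m²
P = b + 2y = 6.03 + 2×0.65 = 7.330 m
R = A/P = 3.920/7.330 = 0.5347 m
Q = (1/n)·A·R^(2/3)·S^(1/2) = (1/0.042) × 3.920 × 0.5347^(2/3) × 0.0038^(1/2) = 3.790 m³/s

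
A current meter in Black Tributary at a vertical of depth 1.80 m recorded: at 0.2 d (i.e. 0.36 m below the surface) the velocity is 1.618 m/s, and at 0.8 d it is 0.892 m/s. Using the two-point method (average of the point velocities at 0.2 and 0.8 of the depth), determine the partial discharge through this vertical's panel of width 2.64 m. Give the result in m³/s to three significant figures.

v̄ = (1.618 + 0.892) / 2 = 1.255 m/s
q = v̄ × d × w = 1.255 × 1.80 × 2.64 = 5.964 m³/s

5.96 m³/s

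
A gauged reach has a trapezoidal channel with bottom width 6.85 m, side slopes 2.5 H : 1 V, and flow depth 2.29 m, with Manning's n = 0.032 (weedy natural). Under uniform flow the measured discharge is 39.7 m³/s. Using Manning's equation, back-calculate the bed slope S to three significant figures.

0.00113

A = (b + z·y)·y = (6.85 + 2.5×2.29)×2.29 = 28.80 m²
P = b + 2y√(1+z²) = 6.85 + 2×2.29×√(1+2.5²) = 19.18 m
R = A/P = 28.80/19.18 = 1.501 m
S = (Q·n / (1·A·R^(2/3)))² = (39.7×0.032 / (1×28.80×1.311))² = 0.001132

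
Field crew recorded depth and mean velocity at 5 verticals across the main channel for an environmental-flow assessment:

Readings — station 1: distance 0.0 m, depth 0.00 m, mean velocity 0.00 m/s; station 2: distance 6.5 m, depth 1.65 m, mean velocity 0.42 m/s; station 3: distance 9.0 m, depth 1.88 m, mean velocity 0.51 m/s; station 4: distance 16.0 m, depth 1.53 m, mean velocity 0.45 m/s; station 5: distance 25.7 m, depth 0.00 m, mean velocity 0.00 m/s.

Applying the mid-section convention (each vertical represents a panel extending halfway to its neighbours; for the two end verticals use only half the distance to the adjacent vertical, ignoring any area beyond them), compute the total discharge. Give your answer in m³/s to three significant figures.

13.4 m³/s

w_2 = (9.0 − 0.0)/2 = 4.5 m; q_2 = 0.42 × 1.65 × 4.5 = 3.119 m³/s
w_3 = (16.0 − 6.5)/2 = 4.75 m; q_3 = 0.51 × 1.88 × 4.75 = 4.554 m³/s
w_4 = (25.7 − 9.0)/2 = 8.35 m; q_4 = 0.45 × 1.53 × 8.35 = 5.749 m³/s
Stations 1, 5 contribute zero (depth or velocity is 0).
Q = Σ qᵢ = 13.42 m³/s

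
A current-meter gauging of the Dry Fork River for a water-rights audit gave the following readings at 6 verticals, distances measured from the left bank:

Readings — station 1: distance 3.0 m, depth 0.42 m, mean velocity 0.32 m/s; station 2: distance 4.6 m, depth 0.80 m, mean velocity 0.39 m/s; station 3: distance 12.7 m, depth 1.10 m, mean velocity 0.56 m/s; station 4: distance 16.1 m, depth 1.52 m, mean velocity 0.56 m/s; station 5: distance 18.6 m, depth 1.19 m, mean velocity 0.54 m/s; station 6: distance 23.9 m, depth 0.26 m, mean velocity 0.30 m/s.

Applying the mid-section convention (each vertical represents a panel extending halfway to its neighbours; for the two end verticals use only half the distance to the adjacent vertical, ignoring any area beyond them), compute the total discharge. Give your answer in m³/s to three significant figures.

10.4 m³/s

w_1 = (4.6 − 3.0)/2 = 0.8 m; q_1 = 0.32 × 0.42 × 0.8 = 0.1075 m³/s
w_2 = (12.7 − 3.0)/2 = 4.85 m; q_2 = 0.39 × 0.80 × 4.85 = 1.513 m³/s
w_3 = (16.1 − 4.6)/2 = 5.75 m; q_3 = 0.56 × 1.10 × 5.75 = 3.542 m³/s
w_4 = (18.6 − 12.7)/2 = 2.95 m; q_4 = 0.56 × 1.52 × 2.95 = 2.511 m³/s
w_5 = (23.9 − 16.1)/2 = 3.9 m; q_5 = 0.54 × 1.19 × 3.9 = 2.506 m³/s
w_6 = (23.9 − 18.6)/2 = 2.65 m; q_6 = 0.30 × 0.26 × 2.65 = 0.2067 m³/s
Q = Σ qᵢ = 10.39 m³/s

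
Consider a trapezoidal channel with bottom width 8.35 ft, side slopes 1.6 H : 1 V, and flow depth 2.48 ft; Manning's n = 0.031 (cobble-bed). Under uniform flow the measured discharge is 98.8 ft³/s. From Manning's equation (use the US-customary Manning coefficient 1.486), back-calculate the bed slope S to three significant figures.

0.00220

A = (b + z·y)·y = (8.35 + 1.6×2.48)×2.48 = 30.55 ft²
P = b + 2y√(1+z²) = 8.35 + 2×2.48×√(1+1.6²) = 17.71 ft
R = A/P = 30.55/17.71 = 1.725 ft
S = (Q·n / (1.486·A·R^(2/3)))² = (98.8×0.031 / (1.486×30.55×1.438))² = 0.002200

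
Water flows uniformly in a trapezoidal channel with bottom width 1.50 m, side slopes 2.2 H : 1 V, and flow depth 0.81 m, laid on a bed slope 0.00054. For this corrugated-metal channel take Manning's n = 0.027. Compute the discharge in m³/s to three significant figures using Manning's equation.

1.42 m³/s

A = (b + z·y)·y = (1.50 + 2.2×0.81)×0.81 = 2.658 m²
P = b + 2y√(1+z²) = 1.50 + 2×0.81×√(1+2.2²) = 5.415 m
R = A/P = 2.658/5.415 = 0.4909 m
Q = (1/n)·A·R^(2/3)·S^(1/2) = (1/0.027) × 2.658 × 0.4909^(2/3) × 0.00054^(1/2) = 1.424 m³/s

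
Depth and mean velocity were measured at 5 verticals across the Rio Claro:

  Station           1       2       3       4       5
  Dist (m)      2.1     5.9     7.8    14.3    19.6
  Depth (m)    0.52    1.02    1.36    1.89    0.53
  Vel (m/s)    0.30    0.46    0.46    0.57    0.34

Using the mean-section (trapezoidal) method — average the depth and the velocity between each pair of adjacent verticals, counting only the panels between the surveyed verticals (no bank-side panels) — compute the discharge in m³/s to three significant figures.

Panel 1-2: Δb = 3.8 m, d̄ = (0.52+1.02)/2 = 0.77, v̄ = (0.30+0.46)/2 = 0.38 → q = 3.8×0.77×0.38 = 1.112 m³/s
Panel 2-3: Δb = 1.9 m, d̄ = (1.02+1.36)/2 = 1.19, v̄ = (0.46+0.46)/2 = 0.46 → q = 1.9×1.19×0.46 = 1.040 m³/s
Panel 3-4: Δb = 6.5 m, d̄ = (1.36+1.89)/2 = 1.625, v̄ = (0.46+0.57)/2 = 0.515 → q = 6.5×1.625×0.515 = 5.440 m³/s
Panel 4-5: Δb = 5.3 m, d̄ = (1.89+0.53)/2 = 1.21, v̄ = (0.57+0.34)/2 = 0.455 → q = 5.3×1.21×0.455 = 2.918 m³/s
Q = Σ q = 10.51 m³/s

10.5 m³/s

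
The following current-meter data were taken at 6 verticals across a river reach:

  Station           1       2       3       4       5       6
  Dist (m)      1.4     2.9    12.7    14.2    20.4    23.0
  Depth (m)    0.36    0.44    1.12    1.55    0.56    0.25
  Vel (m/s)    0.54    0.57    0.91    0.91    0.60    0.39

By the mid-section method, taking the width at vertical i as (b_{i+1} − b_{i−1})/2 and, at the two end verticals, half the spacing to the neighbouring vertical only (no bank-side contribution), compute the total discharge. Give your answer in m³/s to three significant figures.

14.4 m³/s

w_1 = (2.9 − 1.4)/2 = 0.75 m; q_1 = 0.54 × 0.36 × 0.75 = 0.1458 m³/s
w_2 = (12.7 − 1.4)/2 = 5.65 m; q_2 = 0.57 × 0.44 × 5.65 = 1.417 m³/s
w_3 = (14.2 − 2.9)/2 = 5.65 m; q_3 = 0.91 × 1.12 × 5.65 = 5.758 m³/s
w_4 = (20.4 − 12.7)/2 = 3.85 m; q_4 = 0.91 × 1.55 × 3.85 = 5.430 m³/s
w_5 = (23.0 − 14.2)/2 = 4.4 m; q_5 = 0.60 × 0.56 × 4.4 = 1.478 m³/s
w_6 = (23.0 − 20.4)/2 = 1.3 m; q_6 = 0.39 × 0.25 × 1.3 = 0.1268 m³/s
Q = Σ qᵢ = 14.36 m³/s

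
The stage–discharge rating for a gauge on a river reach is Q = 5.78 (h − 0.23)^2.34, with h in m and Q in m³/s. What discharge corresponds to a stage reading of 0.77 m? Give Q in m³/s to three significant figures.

Q = 5.78 × (0.77 − 0.23)^2.34 = 5.78 × 0.54^2.34 = 1.367 m³/s

1.37 m³/s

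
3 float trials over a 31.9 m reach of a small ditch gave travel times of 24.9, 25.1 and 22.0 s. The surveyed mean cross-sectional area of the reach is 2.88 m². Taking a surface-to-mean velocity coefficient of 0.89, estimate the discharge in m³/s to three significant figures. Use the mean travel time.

t̄ = (24.9 + 25.1 + 22.0) / 3 = 24 s
v_surface = L / t̄ = 31.9 / 24 = 1.329 m/s
v_mean = 0.89 × 1.329 = 1.183 m/s
Q = A × v_mean = 2.88 × 1.183 = 3.407 m³/s

3.41 m³/s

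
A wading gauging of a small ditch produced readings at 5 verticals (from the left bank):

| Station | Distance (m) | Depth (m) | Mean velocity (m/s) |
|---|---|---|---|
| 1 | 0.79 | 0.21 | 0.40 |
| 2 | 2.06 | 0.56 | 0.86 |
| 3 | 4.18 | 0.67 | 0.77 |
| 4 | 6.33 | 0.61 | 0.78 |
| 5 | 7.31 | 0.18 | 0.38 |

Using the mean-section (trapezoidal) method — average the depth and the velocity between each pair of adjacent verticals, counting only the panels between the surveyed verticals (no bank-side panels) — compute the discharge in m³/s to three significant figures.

Panel 1-2: Δb = 1.27 m, d̄ = (0.21+0.56)/2 = 0.385, v̄ = (0.40+0.86)/2 = 0.63 → q = 1.27×0.385×0.63 = 0.3080 m³/s
Panel 2-3: Δb = 2.12 m, d̄ = (0.56+0.67)/2 = 0.615, v̄ = (0.86+0.77)/2 = 0.815 → q = 2.12×0.615×0.815 = 1.063 m³/s
Panel 3-4: Δb = 2.15 m, d̄ = (0.67+0.61)/2 = 0.64, v̄ = (0.77+0.78)/2 = 0.775 → q = 2.15×0.64×0.775 = 1.066 m³/s
Panel 4-5: Δb = 0.98 m, d̄ = (0.61+0.18)/2 = 0.395, v̄ = (0.78+0.38)/2 = 0.58 → q = 0.98×0.395×0.58 = 0.2245 m³/s
Q = Σ q = 2.662 m³/s

2.66 m³/s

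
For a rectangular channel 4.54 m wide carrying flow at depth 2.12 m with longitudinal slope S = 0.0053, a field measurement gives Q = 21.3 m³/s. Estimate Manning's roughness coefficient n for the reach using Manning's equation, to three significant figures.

A = b·y = 4.54 × 2.12 = 9.625 m²
P = b + 2y = 4.54 + 2×2.12 = 8.780 m
R = A/P = 9.625/8.780 = 1.096 m
n = (1/Q)·A·R^(2/3)·S^(1/2) = (1/21.3) × 9.625 × 1.063 × 0.07280 = 0.03497

0.0350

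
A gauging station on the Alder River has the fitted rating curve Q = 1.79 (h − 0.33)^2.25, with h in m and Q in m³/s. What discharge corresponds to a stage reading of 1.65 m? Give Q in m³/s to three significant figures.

3.34 m³/s

Q = 1.79 × (1.65 − 0.33)^2.25 = 1.79 × 1.32^2.25 = 3.343 m³/s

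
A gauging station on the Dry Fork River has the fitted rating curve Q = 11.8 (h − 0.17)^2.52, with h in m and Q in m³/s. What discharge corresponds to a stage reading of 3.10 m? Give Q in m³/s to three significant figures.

Q = 11.8 × (3.10 − 0.17)^2.52 = 11.8 × 2.93^2.52 = 177.2 m³/s

177 m³/s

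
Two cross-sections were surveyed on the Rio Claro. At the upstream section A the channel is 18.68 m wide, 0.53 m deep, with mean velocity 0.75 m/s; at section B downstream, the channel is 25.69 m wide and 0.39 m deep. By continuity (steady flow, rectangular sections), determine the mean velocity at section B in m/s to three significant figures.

0.741 m/s

Q = A₁V₁ = (18.68×0.53) × 0.75 = 7.425 m³/s
A₂ = 25.69 × 0.39 = 10.02 m²
V₂ = Q/A₂ = 7.425/10.02 = 0.7411 m/s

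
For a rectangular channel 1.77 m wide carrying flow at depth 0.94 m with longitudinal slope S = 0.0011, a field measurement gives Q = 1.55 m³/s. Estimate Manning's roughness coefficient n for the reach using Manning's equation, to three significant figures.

A = b·y = 1.77 × 0.94 = 1.664 m²
P = b + 2y = 1.77 + 2×0.94 = 3.650 m
R = A/P = 1.664/3.650 = 0.4558 m
n = (1/Q)·A·R^(2/3)·S^(1/2) = (1/1.55) × 1.664 × 0.5923 × 0.03317 = 0.02109

0.0211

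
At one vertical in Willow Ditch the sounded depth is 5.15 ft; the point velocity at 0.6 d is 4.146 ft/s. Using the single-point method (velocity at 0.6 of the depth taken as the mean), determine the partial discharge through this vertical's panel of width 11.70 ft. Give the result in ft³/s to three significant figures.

v̄ = v₀.₆ = 4.146 ft/s
q = v̄ × d × w = 4.146 × 5.15 × 11.70 = 249.8 ft³/s

250 ft³/s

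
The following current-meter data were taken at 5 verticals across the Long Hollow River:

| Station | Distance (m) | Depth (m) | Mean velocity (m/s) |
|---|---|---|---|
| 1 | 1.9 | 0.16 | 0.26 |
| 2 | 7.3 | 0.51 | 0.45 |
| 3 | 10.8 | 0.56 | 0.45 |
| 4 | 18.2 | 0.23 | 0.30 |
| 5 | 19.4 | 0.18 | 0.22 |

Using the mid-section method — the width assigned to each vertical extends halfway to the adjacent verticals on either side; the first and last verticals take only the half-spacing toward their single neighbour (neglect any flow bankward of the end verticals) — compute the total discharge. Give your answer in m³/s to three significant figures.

w_1 = (7.3 − 1.9)/2 = 2.7 m; q_1 = 0.26 × 0.16 × 2.7 = 0.1123 m³/s
w_2 = (10.8 − 1.9)/2 = 4.45 m; q_2 = 0.45 × 0.51 × 4.45 = 1.021 m³/s
w_3 = (18.2 − 7.3)/2 = 5.45 m; q_3 = 0.45 × 0.56 × 5.45 = 1.373 m³/s
w_4 = (19.4 − 10.8)/2 = 4.3 m; q_4 = 0.30 × 0.23 × 4.3 = 0.2967 m³/s
w_5 = (19.4 − 18.2)/2 = 0.6 m; q_5 = 0.22 × 0.18 × 0.6 = 0.02376 m³/s
Q = Σ qᵢ = 2.827 m³/s

2.83 m³/s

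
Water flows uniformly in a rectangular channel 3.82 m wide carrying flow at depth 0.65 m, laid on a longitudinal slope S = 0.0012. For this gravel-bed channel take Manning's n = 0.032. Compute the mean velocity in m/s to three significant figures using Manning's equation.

0.668 m/s

A = b·y = 3.82 × 0.65 = 2.483 m²
P = b + 2y = 3.82 + 2×0.65 = 5.120 m
R = A/P = 2.483/5.120 = 0.4850 m
Q = (1/n)·A·R^(2/3)·S^(1/2) = (1/0.032) × 2.483 × 0.4850^(2/3) × 0.0012^(1/2) = 1.659 m³/s
V = Q/A = 1.659/2.483 = 0.6682 m/s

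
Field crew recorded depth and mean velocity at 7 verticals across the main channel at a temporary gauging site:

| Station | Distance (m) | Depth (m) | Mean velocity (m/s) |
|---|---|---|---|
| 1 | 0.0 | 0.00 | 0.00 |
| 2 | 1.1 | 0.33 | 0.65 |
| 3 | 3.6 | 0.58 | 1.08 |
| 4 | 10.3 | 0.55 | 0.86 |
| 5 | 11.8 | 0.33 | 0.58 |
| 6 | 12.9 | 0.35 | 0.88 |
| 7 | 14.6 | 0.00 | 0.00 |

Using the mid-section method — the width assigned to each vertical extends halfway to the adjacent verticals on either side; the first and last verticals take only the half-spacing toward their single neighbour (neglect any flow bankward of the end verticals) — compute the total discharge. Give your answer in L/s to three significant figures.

w_2 = (3.6 − 0.0)/2 = 1.8 m; q_2 = 0.65 × 0.33 × 1.8 = 0.3861 m³/s
w_3 = (10.3 − 1.1)/2 = 4.6 m; q_3 = 1.08 × 0.58 × 4.6 = 2.881 m³/s
w_4 = (11.8 − 3.6)/2 = 4.1 m; q_4 = 0.86 × 0.55 × 4.1 = 1.939 m³/s
w_5 = (12.9 − 10.3)/2 = 1.3 m; q_5 = 0.58 × 0.33 × 1.3 = 0.2488 m³/s
w_6 = (14.6 − 11.8)/2 = 1.4 m; q_6 = 0.88 × 0.35 × 1.4 = 0.4312 m³/s
Stations 1, 7 contribute zero (depth or velocity is 0).
Q = Σ qᵢ = 5.887 m³/s
= 5.887 × 1000 = 5887 L/s

5890 L/s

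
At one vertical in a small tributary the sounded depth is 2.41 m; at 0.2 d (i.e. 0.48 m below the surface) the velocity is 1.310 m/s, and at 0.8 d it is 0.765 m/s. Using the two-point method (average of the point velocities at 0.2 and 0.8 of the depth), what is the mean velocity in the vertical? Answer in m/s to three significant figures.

v̄ = (1.310 + 0.765) / 2 = 1.038 m/s

1.04 m/s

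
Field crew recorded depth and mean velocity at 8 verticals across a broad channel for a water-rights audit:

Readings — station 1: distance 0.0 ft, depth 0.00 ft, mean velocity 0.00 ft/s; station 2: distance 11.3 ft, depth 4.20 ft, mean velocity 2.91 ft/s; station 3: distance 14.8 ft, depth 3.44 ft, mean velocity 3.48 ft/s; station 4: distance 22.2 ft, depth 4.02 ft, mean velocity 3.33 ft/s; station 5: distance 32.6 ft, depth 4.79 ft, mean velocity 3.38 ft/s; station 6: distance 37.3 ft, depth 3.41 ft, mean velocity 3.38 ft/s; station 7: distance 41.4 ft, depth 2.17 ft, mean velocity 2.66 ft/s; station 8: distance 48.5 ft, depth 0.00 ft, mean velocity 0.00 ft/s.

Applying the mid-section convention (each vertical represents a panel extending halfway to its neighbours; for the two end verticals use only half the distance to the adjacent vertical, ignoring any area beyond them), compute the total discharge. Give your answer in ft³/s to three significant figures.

w_2 = (14.8 − 0.0)/2 = 7.4 ft; q_2 = 2.91 × 4.20 × 7.4 = 90.44 ft³/s
w_3 = (22.2 − 11.3)/2 = 5.45 ft; q_3 = 3.48 × 3.44 × 5.45 = 65.24 ft³/s
w_4 = (32.6 − 14.8)/2 = 8.9 ft; q_4 = 3.33 × 4.02 × 8.9 = 119.1 ft³/s
w_5 = (37.3 − 22.2)/2 = 7.55 ft; q_5 = 3.38 × 4.79 × 7.55 = 122.2 ft³/s
w_6 = (41.4 − 32.6)/2 = 4.4 ft; q_6 = 3.38 × 3.41 × 4.4 = 50.71 ft³/s
w_7 = (48.5 − 37.3)/2 = 5.6 ft; q_7 = 2.66 × 2.17 × 5.6 = 32.32 ft³/s
Stations 1, 8 contribute zero (depth or velocity is 0).
Q = Σ qᵢ = 480.1 ft³/s

480 ft³/s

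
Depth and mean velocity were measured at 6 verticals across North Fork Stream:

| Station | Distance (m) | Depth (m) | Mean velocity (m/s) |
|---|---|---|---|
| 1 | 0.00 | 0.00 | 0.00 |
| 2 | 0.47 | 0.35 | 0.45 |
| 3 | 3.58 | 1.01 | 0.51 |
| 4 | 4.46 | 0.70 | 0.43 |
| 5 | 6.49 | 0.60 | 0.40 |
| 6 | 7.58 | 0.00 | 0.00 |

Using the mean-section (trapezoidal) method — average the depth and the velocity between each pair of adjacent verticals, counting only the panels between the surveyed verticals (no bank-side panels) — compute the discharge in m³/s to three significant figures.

2.00 m³/s

Panel 1-2: Δb = 0.47 m, d̄ = (0.00+0.35)/2 = 0.175, v̄ = (0.00+0.45)/2 = 0.225 → q = 0.47×0.175×0.225 = 0.01851 m³/s
Panel 2-3: Δb = 3.11 m, d̄ = (0.35+1.01)/2 = 0.68, v̄ = (0.45+0.51)/2 = 0.48 → q = 3.11×0.68×0.48 = 1.015 m³/s
Panel 3-4: Δb = 0.88 m, d̄ = (1.01+0.70)/2 = 0.855, v̄ = (0.51+0.43)/2 = 0.47 → q = 0.88×0.855×0.47 = 0.3536 m³/s
Panel 4-5: Δb = 2.03 m, d̄ = (0.70+0.60)/2 = 0.65, v̄ = (0.43+0.40)/2 = 0.415 → q = 2.03×0.65×0.415 = 0.5476 m³/s
Panel 5-6: Δb = 1.09 m, d̄ = (0.60+0.00)/2 = 0.3, v̄ = (0.40+0.00)/2 = 0.2 → q = 1.09×0.3×0.2 = 0.06540 m³/s
Q = Σ q = 2.000 m³/s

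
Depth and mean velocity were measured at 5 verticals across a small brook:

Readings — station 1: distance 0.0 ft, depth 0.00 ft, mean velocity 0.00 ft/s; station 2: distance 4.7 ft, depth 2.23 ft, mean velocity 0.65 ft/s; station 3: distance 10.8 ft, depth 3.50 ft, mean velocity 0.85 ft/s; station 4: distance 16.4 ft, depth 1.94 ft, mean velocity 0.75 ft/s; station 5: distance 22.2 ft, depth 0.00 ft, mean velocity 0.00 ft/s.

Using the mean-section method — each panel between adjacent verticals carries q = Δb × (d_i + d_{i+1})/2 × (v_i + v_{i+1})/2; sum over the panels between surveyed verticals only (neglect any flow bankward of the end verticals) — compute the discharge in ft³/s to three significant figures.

Panel 1-2: Δb = 4.7 ft, d̄ = (0.00+2.23)/2 = 1.115, v̄ = (0.00+0.65)/2 = 0.325 → q = 4.7×1.115×0.325 = 1.703 ft³/s
Panel 2-3: Δb = 6.1 ft, d̄ = (2.23+3.50)/2 = 2.865, v̄ = (0.65+0.85)/2 = 0.75 → q = 6.1×2.865×0.75 = 13.11 ft³/s
Panel 3-4: Δb = 5.6 ft, d̄ = (3.50+1.94)/2 = 2.72, v̄ = (0.85+0.75)/2 = 0.8 → q = 5.6×2.72×0.8 = 12.19 ft³/s
Panel 4-5: Δb = 5.8 ft, d̄ = (1.94+0.00)/2 = 0.97, v̄ = (0.75+0.00)/2 = 0.375 → q = 5.8×0.97×0.375 = 2.110 ft³/s
Q = Σ q = 29.11 ft³/s

29.1 ft³/s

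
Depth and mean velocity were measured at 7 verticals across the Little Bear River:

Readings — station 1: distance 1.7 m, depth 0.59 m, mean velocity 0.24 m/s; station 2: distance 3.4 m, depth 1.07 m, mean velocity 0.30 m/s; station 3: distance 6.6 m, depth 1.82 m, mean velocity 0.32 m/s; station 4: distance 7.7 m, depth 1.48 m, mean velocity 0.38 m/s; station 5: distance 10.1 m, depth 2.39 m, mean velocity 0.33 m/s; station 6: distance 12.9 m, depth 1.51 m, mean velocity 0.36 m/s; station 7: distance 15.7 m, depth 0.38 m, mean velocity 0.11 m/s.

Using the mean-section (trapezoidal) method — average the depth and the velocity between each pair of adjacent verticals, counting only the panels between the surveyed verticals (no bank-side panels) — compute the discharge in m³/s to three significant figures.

Panel 1-2: Δb = 1.7 m, d̄ = (0.59+1.07)/2 = 0.83, v̄ = (0.24+0.30)/2 = 0.27 → q = 1.7×0.83×0.27 = 0.3810 m³/s
Panel 2-3: Δb = 3.2 m, d̄ = (1.07+1.82)/2 = 1.445, v̄ = (0.30+0.32)/2 = 0.31 → q = 3.2×1.445×0.31 = 1.433 m³/s
Panel 3-4: Δb = 1.1 m, d̄ = (1.82+1.48)/2 = 1.65, v̄ = (0.32+0.38)/2 = 0.35 → q = 1.1×1.65×0.35 = 0.6353 m³/s
Panel 4-5: Δb = 2.4 m, d̄ = (1.48+2.39)/2 = 1.935, v̄ = (0.38+0.33)/2 = 0.355 → q = 2.4×1.935×0.355 = 1.649 m³/s
Panel 5-6: Δb = 2.8 m, d̄ = (2.39+1.51)/2 = 1.95, v̄ = (0.33+0.36)/2 = 0.345 → q = 2.8×1.95×0.345 = 1.884 m³/s
Panel 6-7: Δb = 2.8 m, d̄ = (1.51+0.38)/2 = 0.945, v̄ = (0.36+0.11)/2 = 0.235 → q = 2.8×0.945×0.235 = 0.6218 m³/s
Q = Σ q = 6.604 m³/s

6.60 m³/s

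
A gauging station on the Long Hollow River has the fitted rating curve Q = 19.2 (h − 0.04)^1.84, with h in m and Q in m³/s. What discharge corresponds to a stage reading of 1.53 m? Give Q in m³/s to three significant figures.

Q = 19.2 × (1.53 − 0.04)^1.84 = 19.2 × 1.49^1.84 = 39.99 m³/s

40.0 m³/s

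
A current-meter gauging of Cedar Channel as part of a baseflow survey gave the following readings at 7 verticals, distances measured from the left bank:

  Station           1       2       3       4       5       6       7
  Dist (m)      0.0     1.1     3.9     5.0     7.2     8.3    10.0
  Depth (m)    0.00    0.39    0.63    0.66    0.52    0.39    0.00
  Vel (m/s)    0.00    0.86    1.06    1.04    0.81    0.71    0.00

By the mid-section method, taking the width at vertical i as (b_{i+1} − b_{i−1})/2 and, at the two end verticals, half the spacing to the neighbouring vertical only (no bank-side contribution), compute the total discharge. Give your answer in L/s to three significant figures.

w_2 = (3.9 − 0.0)/2 = 1.95 m; q_2 = 0.86 × 0.39 × 1.95 = 0.6540 m³/s
w_3 = (5.0 − 1.1)/2 = 1.95 m; q_3 = 1.06 × 0.63 × 1.95 = 1.302 m³/s
w_4 = (7.2 − 3.9)/2 = 1.65 m; q_4 = 1.04 × 0.66 × 1.65 = 1.133 m³/s
w_5 = (8.3 − 5.0)/2 = 1.65 m; q_5 = 0.81 × 0.52 × 1.65 = 0.6950 m³/s
w_6 = (10.0 − 7.2)/2 = 1.4 m; q_6 = 0.71 × 0.39 × 1.4 = 0.3877 m³/s
Stations 1, 7 contribute zero (depth or velocity is 0).
Q = Σ qᵢ = 4.171 m³/s
= 4.171 × 1000 = 4171 L/s

4170 L/s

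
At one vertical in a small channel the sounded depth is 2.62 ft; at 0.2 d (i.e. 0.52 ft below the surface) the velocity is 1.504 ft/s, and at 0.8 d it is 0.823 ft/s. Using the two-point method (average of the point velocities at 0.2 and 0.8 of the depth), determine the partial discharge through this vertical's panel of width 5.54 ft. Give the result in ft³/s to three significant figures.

v̄ = (1.504 + 0.823) / 2 = 1.164 ft/s
q = v̄ × d × w = 1.164 × 2.62 × 5.54 = 16.89 ft³/s

16.9 ft³/s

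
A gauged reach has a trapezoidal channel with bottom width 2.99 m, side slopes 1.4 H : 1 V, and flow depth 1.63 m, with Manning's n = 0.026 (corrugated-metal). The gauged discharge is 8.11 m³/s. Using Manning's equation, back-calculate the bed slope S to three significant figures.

A = (b + z·y)·y = (2.99 + 1.4×1.63)×1.63 = 8.593 m²
P = b + 2y√(1+z²) = 2.99 + 2×1.63×√(1+1.4²) = 8.599 m
R = A/P = 8.593/8.599 = 0.9994 m
S = (Q·n / (1·A·R^(2/3)))² = (8.11×0.026 / (1×8.593×0.9996))² = 0.0006026

0.000603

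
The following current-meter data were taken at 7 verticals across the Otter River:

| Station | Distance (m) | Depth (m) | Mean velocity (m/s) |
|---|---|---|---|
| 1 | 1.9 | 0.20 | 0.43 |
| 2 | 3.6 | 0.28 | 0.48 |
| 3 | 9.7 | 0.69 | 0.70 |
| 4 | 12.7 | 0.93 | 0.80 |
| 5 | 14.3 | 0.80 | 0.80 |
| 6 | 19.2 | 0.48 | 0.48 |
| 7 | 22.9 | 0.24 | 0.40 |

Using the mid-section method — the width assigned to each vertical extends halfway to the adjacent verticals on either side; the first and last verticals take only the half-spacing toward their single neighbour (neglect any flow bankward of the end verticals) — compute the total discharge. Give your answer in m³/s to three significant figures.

7.75 m³/s

w_1 = (3.6 − 1.9)/2 = 0.85 m; q_1 = 0.43 × 0.20 × 0.85 = 0.07310 m³/s
w_2 = (9.7 − 1.9)/2 = 3.9 m; q_2 = 0.48 × 0.28 × 3.9 = 0.5242 m³/s
w_3 = (12.7 − 3.6)/2 = 4.55 m; q_3 = 0.70 × 0.69 × 4.55 = 2.198 m³/s
w_4 = (14.3 − 9.7)/2 = 2.3 m; q_4 = 0.80 × 0.93 × 2.3 = 1.711 m³/s
w_5 = (19.2 − 12.7)/2 = 3.25 m; q_5 = 0.80 × 0.80 × 3.25 = 2.080 m³/s
w_6 = (22.9 − 14.3)/2 = 4.3 m; q_6 = 0.48 × 0.48 × 4.3 = 0.9907 m³/s
w_7 = (22.9 − 19.2)/2 = 1.85 m; q_7 = 0.40 × 0.24 × 1.85 = 0.1776 m³/s
Q = Σ qᵢ = 7.754 m³/s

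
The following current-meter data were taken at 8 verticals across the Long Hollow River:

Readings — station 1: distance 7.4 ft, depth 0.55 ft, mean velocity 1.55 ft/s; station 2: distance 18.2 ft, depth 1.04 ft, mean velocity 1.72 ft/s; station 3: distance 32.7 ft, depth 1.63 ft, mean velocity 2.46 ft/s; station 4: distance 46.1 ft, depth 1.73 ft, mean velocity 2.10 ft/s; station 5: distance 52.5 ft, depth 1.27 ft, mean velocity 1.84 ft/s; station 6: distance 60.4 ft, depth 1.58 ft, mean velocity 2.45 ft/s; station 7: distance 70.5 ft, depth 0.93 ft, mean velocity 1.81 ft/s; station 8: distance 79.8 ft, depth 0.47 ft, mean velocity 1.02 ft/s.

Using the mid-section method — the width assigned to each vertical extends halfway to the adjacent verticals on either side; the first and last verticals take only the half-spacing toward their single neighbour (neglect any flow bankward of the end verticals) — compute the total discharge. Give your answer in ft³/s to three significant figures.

w_1 = (18.2 − 7.4)/2 = 5.4 ft; q_1 = 1.55 × 0.55 × 5.4 = 4.604 ft³/s
w_2 = (32.7 − 7.4)/2 = 12.65 ft; q_2 = 1.72 × 1.04 × 12.65 = 22.63 ft³/s
w_3 = (46.1 − 18.2)/2 = 13.95 ft; q_3 = 2.46 × 1.63 × 13.95 = 55.94 ft³/s
w_4 = (52.5 − 32.7)/2 = 9.9 ft; q_4 = 2.10 × 1.73 × 9.9 = 35.97 ft³/s
w_5 = (60.4 − 46.1)/2 = 7.15 ft; q_5 = 1.84 × 1.27 × 7.15 = 16.71 ft³/s
w_6 = (70.5 − 52.5)/2 = 9 ft; q_6 = 2.45 × 1.58 × 9 = 34.84 ft³/s
w_7 = (79.8 − 60.4)/2 = 9.7 ft; q_7 = 1.81 × 0.93 × 9.7 = 16.33 ft³/s
w_8 = (79.8 − 70.5)/2 = 4.65 ft; q_8 = 1.02 × 0.47 × 4.65 = 2.229 ft³/s
Q = Σ qᵢ = 189.2 ft³/s

189 ft³/s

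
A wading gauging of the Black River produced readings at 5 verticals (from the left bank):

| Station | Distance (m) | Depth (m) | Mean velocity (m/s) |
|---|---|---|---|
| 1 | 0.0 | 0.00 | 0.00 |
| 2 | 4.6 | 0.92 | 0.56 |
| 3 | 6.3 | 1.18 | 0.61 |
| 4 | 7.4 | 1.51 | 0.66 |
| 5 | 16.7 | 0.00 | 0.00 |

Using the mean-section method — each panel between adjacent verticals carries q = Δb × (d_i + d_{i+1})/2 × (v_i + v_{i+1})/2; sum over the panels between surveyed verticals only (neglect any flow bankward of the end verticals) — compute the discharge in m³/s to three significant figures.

Panel 1-2: Δb = 4.6 m, d̄ = (0.00+0.92)/2 = 0.46, v̄ = (0.00+0.56)/2 = 0.28 → q = 4.6×0.46×0.28 = 0.5925 m³/s
Panel 2-3: Δb = 1.7 m, d̄ = (0.92+1.18)/2 = 1.05, v̄ = (0.56+0.61)/2 = 0.585 → q = 1.7×1.05×0.585 = 1.044 m³/s
Panel 3-4: Δb = 1.1 m, d̄ = (1.18+1.51)/2 = 1.345, v̄ = (0.61+0.66)/2 = 0.635 → q = 1.1×1.345×0.635 = 0.9395 m³/s
Panel 4-5: Δb = 9.3 m, d̄ = (1.51+0.00)/2 = 0.755, v̄ = (0.66+0.00)/2 = 0.33 → q = 9.3×0.755×0.33 = 2.317 m³/s
Q = Σ q = 4.893 m³/s

4.89 m³/s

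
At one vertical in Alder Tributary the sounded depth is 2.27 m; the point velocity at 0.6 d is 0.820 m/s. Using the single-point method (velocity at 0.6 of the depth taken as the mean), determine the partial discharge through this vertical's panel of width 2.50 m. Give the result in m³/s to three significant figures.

4.65 m³/s

v̄ = v₀.₆ = 0.820 m/s
q = v̄ × d × w = 0.8200 × 2.27 × 2.50 = 4.654 m³/s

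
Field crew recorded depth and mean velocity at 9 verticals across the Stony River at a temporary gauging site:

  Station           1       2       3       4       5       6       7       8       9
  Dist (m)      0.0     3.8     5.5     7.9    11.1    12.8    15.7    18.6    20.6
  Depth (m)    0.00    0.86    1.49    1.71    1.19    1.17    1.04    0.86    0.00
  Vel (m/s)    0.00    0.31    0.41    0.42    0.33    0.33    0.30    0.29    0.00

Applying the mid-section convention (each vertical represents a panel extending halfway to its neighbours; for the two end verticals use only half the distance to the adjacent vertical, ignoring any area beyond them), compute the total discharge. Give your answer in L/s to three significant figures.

w_2 = (5.5 − 0.0)/2 = 2.75 m; q_2 = 0.31 × 0.86 × 2.75 = 0.7332 m³/s
w_3 = (7.9 − 3.8)/2 = 2.05 m; q_3 = 0.41 × 1.49 × 2.05 = 1.252 m³/s
w_4 = (11.1 − 5.5)/2 = 2.8 m; q_4 = 0.42 × 1.71 × 2.8 = 2.011 m³/s
w_5 = (12.8 − 7.9)/2 = 2.45 m; q_5 = 0.33 × 1.19 × 2.45 = 0.9621 m³/s
w_6 = (15.7 − 11.1)/2 = 2.3 m; q_6 = 0.33 × 1.17 × 2.3 = 0.8880 m³/s
w_7 = (18.6 − 12.8)/2 = 2.9 m; q_7 = 0.30 × 1.04 × 2.9 = 0.9048 m³/s
w_8 = (20.6 − 15.7)/2 = 2.45 m; q_8 = 0.29 × 0.86 × 2.45 = 0.6110 m³/s
Stations 1, 9 contribute zero (depth or velocity is 0).
Q = Σ qᵢ = 7.362 m³/s
= 7.362 × 1000 = 7362 L/s

7360 L/s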